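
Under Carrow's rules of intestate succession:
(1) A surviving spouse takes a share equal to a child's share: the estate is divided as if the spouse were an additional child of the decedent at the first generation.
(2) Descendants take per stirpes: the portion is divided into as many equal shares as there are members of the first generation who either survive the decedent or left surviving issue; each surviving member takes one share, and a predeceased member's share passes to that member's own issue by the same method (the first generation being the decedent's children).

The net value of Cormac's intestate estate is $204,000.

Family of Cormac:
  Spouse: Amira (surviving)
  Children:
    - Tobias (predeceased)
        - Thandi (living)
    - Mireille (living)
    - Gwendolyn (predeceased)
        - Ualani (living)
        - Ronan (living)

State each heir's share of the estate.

Amira: $51,000; Thandi: $51,000; Mireille: $51,000; Ualani: $25,500; Ronan: $25,500

The spouse counts as an additional share at the children's level, so there are 4 primary shares of $51,000. Amira takes one such share ($51,000).
The children's combined portion ($153,000) is divided into 3 shares of $51,000: Mireille takes $51,000; Tobias's $51,000 share passes to Tobias's issue; Gwendolyn's $51,000 share passes to Gwendolyn's issue.
Tobias's share ($51,000) passes entirely to Thandi.
Gwendolyn's share ($51,000) is divided into 2 shares of $25,500: Ualani and Ronan each take $25,500.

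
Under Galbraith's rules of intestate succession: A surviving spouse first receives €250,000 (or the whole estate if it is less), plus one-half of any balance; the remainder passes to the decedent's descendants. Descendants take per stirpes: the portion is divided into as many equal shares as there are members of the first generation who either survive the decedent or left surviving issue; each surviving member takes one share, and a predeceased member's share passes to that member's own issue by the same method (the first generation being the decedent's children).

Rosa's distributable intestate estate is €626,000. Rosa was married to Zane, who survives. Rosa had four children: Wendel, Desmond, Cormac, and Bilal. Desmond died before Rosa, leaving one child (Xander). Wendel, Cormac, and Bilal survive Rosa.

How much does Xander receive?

Xander receives €47,000.

Zane first takes €250,000, leaving a balance of €376,000. Zane then takes one-half of the balance (€188,000), for a total of €438,000. The remaining €188,000 passes to the descendants.
The descendants' portion (€188,000) is divided into 4 shares of €47,000: Wendel, Cormac, and Bilal each take €47,000; Desmond's €47,000 share passes to Desmond's issue.
Desmond's share (€47,000) passes entirely to Xander.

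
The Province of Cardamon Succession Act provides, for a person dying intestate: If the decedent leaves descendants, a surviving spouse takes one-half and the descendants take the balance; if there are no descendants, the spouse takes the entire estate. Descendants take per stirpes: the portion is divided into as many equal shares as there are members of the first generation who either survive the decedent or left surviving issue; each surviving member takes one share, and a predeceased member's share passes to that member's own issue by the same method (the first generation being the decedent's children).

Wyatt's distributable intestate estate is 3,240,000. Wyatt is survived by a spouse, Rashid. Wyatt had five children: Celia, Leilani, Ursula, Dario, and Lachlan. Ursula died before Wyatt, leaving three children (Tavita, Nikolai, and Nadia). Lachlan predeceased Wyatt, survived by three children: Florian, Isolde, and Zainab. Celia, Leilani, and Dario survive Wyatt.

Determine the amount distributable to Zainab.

Zainab receives 108,000.

Rashid takes one-half of 3,240,000 = 1,620,000. The remaining 1,620,000 passes to the descendants.
The descendants' portion (1,620,000) is divided into 5 shares of 324,000: Celia, Leilani, and Dario each take 324,000; Ursula's 324,000 share passes to Ursula's issue; Lachlan's 324,000 share passes to Lachlan's issue.
Ursula's share (324,000) is divided into 3 shares of 108,000: Tavita, Nikolai, and Nadia each take 108,000.
Lachlan's share (324,000) is divided into 3 shares of 108,000: Florian, Isolde, and Zainab each take 108,000.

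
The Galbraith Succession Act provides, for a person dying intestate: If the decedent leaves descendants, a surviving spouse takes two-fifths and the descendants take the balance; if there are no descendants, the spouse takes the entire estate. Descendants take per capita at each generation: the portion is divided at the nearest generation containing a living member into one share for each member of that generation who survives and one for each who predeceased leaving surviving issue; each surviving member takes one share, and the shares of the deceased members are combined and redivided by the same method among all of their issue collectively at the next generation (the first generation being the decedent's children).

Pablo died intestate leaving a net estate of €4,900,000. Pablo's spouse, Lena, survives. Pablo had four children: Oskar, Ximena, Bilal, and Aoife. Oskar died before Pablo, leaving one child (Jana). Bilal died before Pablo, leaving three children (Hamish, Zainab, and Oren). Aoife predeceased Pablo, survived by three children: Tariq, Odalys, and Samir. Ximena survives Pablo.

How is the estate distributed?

Lena: €1,960,000; Jana: €315,000; Ximena: €735,000; Hamish: €315,000; Zainab: €315,000; Oren: €315,000; Tariq: €315,000; Odalys: €315,000; Samir: €315,000

Lena takes two-fifths of €4,900,000 = €1,960,000. The remaining €2,940,000 passes to the descendants.
The descendants' portion (€2,940,000) is divided at the children's generation into 4 shares of €735,000. Ximena takes €735,000. The 3 shares of the deceased (Oskar, Bilal, and Aoife) are combined into a pool of €2,205,000.
That pool (€2,205,000) is divided at the grandchildren's generation equally among Jana, Hamish, Zainab, Oren, Tariq, Odalys, and Samir: €315,000 each.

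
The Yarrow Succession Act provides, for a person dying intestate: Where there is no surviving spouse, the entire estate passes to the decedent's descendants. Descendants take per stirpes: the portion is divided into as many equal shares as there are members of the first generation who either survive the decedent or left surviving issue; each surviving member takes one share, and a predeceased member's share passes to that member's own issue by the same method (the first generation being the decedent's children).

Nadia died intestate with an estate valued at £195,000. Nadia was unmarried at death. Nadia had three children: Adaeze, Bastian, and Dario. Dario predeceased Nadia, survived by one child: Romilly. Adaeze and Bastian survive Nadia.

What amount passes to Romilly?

Romilly receives £65,000.

The entire £195,000 passes to the descendants.
That amount (£195,000) is divided into 3 shares of £65,000: Adaeze and Bastian each take £65,000; Dario's £65,000 share passes to Dario's issue.
Dario's share (£65,000) passes entirely to Romilly.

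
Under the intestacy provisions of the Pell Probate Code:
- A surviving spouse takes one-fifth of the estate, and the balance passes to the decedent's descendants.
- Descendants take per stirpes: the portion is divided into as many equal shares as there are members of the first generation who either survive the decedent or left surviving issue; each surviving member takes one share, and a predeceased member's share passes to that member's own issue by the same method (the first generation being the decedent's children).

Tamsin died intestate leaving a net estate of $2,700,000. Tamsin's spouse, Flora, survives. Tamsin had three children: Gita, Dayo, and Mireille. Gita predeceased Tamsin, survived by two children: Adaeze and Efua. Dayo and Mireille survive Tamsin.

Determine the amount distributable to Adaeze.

Adaeze receives $360,000.

Flora takes one-fifth of $2,700,000 = $540,000. The remaining $2,160,000 passes to the descendants.
The descendants' portion ($2,160,000) is divided into 3 shares of $720,000: Dayo and Mireille each take $720,000; Gita's $720,000 share passes to Gita's issue.
Gita's share ($720,000) is divided into 2 shares of $360,000: Adaeze and Efua each take $360,000.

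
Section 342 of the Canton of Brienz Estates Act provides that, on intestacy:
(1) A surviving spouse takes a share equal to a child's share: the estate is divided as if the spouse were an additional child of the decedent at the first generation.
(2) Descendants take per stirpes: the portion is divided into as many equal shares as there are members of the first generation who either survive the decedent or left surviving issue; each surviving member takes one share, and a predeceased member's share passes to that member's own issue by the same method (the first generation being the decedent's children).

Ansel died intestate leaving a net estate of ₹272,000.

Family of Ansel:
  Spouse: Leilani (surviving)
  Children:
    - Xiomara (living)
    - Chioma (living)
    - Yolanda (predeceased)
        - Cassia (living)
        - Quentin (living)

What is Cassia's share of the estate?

The spouse counts as an additional share at the children's level, so there are 4 primary shares of ₹68,000. Leilani takes one such share (₹68,000).
The children's combined portion (₹204,000) is divided into 3 shares of ₹68,000: Xiomara and Chioma each take ₹68,000; Yolanda's ₹68,000 share passes to Yolanda's issue.
Yolanda's share (₹68,000) is divided into 2 shares of ₹34,000: Cassia and Quentin each take ₹34,000.

Cassia receives ₹34,000.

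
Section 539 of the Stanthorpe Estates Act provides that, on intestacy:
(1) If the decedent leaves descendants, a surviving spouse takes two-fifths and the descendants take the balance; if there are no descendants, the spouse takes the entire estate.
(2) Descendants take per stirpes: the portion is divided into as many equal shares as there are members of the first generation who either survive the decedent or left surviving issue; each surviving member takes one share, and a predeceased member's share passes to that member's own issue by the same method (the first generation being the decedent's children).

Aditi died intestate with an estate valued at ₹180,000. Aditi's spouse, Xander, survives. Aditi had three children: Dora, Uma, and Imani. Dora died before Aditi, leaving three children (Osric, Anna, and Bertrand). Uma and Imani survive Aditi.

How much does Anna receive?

Anna receives ₹12,000.

Xander takes two-fifths of ₹180,000 = ₹72,000. The remaining ₹108,000 passes to the descendants.
The descendants' portion (₹108,000) is divided into 3 shares of ₹36,000: Uma and Imani each take ₹36,000; Dora's ₹36,000 share passes to Dora's issue.
Dora's share (₹36,000) is divided into 3 shares of ₹12,000: Osric, Anna, and Bertrand each take ₹12,000.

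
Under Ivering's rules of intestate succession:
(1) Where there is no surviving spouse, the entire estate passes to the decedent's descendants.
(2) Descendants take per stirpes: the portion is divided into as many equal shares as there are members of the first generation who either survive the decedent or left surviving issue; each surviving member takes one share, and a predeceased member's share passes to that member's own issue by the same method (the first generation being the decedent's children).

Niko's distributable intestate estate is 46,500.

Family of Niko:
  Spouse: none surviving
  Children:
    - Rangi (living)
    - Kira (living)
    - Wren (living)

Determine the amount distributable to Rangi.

Rangi receives 15,500.

The entire 46,500 passes to the descendants.
That amount (46,500) is divided into 3 shares of 15,500: Rangi, Kira, and Wren each take 15,500.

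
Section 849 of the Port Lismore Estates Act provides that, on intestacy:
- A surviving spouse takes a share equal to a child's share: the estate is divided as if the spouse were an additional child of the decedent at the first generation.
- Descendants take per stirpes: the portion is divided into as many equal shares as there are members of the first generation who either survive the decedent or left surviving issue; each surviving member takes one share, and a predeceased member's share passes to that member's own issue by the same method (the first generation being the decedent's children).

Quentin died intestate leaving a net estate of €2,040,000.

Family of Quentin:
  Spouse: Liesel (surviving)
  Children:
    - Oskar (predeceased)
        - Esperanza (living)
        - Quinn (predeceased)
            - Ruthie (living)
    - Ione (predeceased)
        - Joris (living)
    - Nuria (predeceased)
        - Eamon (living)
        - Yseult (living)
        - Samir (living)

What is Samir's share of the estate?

Samir receives €170,000.

The spouse counts as an additional share at the children's level, so there are 4 primary shares of €510,000. Liesel takes one such share (€510,000).
The children's combined portion (€1,530,000) is divided into 3 shares of €510,000: Oskar's €510,000 share passes to Oskar's issue; Ione's €510,000 share passes to Ione's issue; Nuria's €510,000 share passes to Nuria's issue.
Oskar's share (€510,000) is divided into 2 shares of €255,000: Esperanza takes €255,000; Quinn's €255,000 share passes to Quinn's issue.
Quinn's share (€255,000) passes entirely to Ruthie.
Ione's share (€510,000) passes entirely to Joris.
Nuria's share (€510,000) is divided into 3 shares of €170,000: Eamon, Yseult, and Samir each take €170,000.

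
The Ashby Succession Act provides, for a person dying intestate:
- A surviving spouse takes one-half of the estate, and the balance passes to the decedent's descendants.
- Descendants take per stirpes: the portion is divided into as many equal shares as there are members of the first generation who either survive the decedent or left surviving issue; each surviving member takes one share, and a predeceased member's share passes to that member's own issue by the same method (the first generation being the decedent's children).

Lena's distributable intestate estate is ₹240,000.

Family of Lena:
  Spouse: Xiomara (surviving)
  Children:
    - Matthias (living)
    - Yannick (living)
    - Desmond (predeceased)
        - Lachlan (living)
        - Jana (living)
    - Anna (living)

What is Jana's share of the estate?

Xiomara takes one-half of ₹240,000 = ₹120,000. The remaining ₹120,000 passes to the descendants.
The descendants' portion (₹120,000) is divided into 4 shares of ₹30,000: Matthias, Yannick, and Anna each take ₹30,000; Desmond's ₹30,000 share passes to Desmond's issue.
Desmond's share (₹30,000) is divided into 2 shares of ₹15,000: Lachlan and Jana each take ₹15,000.

Jana receives ₹15,000.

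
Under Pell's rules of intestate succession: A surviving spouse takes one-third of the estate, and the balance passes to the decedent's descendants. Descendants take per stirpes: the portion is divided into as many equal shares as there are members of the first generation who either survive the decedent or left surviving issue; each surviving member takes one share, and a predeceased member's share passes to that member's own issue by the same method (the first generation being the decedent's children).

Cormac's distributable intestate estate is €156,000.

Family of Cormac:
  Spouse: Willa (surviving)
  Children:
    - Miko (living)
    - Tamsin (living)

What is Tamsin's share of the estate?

Tamsin receives €52,000.

Willa takes one-third of €156,000 = €52,000. The remaining €104,000 passes to the descendants.
The descendants' portion (€104,000) is divided into 2 shares of €52,000: Miko and Tamsin each take €52,000.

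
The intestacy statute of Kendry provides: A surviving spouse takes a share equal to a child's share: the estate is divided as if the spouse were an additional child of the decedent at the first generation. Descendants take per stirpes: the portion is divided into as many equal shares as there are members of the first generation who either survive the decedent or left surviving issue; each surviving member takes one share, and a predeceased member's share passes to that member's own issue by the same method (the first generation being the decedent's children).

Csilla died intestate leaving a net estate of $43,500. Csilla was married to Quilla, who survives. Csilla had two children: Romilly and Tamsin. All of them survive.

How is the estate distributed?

The spouse counts as an additional share at the children's level, so there are 3 primary shares of $14,500. Quilla takes one such share ($14,500).
The children's combined portion ($29,000) is divided into 2 shares of $14,500: Romilly and Tamsin each take $14,500.

Quilla: $14,500; Romilly: $14,500; Tamsin: $14,500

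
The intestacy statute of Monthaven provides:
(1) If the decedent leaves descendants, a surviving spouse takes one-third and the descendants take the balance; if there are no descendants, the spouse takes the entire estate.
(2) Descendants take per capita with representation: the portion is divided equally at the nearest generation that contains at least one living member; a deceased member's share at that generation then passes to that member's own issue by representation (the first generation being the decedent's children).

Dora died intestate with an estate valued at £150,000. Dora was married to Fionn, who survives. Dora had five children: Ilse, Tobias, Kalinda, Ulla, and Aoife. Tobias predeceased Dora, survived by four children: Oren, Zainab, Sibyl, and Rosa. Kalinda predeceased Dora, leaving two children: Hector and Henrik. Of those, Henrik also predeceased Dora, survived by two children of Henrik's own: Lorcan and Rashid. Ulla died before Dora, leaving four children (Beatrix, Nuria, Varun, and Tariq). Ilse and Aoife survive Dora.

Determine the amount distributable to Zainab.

Fionn takes one-third of £150,000 = £50,000. The remaining £100,000 passes to the descendants.
The descendants' portion (£100,000) is divided into 5 shares of £20,000: Ilse and Aoife each take £20,000; Tobias's £20,000 share passes to Tobias's issue; Kalinda's £20,000 share passes to Kalinda's issue; Ulla's £20,000 share passes to Ulla's issue.
Tobias's share (£20,000) is divided into 4 shares of £5,000: Oren, Zainab, Sibyl, and Rosa each take £5,000.
Kalinda's share (£20,000) is divided into 2 shares of £10,000: Hector takes £10,000; Henrik's £10,000 share passes to Henrik's issue.
Henrik's share (£10,000) is divided into 2 shares of £5,000: Lorcan and Rashid each take £5,000.
Ulla's share (£20,000) is divided into 4 shares of £5,000: Beatrix, Nuria, Varun, and Tariq each take £5,000.

Zainab receives £5,000.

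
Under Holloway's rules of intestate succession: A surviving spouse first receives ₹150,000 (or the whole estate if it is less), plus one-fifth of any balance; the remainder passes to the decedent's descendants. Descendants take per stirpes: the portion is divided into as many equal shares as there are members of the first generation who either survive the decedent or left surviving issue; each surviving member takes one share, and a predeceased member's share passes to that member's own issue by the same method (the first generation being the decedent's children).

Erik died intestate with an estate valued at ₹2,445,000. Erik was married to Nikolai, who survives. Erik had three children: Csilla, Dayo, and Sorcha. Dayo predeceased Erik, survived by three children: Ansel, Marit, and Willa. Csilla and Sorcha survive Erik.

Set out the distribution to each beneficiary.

Nikolai first takes ₹150,000, leaving a balance of ₹2,295,000. Nikolai then takes one-fifth of the balance (₹459,000), for a total of ₹609,000. The remaining ₹1,836,000 passes to the descendants.
The descendants' portion (₹1,836,000) is divided into 3 shares of ₹612,000: Csilla and Sorcha each take ₹612,000; Dayo's ₹612,000 share passes to Dayo's issue.
Dayo's share (₹612,000) is divided into 3 shares of ₹204,000: Ansel, Marit, and Willa each take ₹204,000.

Nikolai: ₹609,000; Csilla: ₹612,000; Ansel: ₹204,000; Marit: ₹204,000; Willa: ₹204,000; Sorcha: ₹612,000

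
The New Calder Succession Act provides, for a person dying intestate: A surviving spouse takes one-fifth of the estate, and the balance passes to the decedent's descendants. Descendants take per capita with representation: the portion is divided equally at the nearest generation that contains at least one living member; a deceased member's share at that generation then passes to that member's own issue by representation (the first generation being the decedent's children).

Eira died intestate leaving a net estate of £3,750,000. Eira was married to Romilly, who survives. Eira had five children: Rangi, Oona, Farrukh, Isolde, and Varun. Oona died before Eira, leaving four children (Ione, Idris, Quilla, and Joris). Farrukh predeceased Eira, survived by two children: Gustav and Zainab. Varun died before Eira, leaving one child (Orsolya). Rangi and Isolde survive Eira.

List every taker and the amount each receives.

Romilly takes one-fifth of £3,750,000 = £750,000. The remaining £3,000,000 passes to the descendants.
The descendants' portion (£3,000,000) is divided into 5 shares of £600,000: Rangi and Isolde each take £600,000; Oona's £600,000 share passes to Oona's issue; Farrukh's £600,000 share passes to Farrukh's issue; Varun's £600,000 share passes to Varun's issue.
Oona's share (£600,000) is divided into 4 shares of £150,000: Ione, Idris, Quilla, and Joris each take £150,000.
Farrukh's share (£600,000) is divided into 2 shares of £300,000: Gustav and Zainab each take £300,000.
Varun's share (£600,000) passes entirely to Orsolya.

Romilly: £750,000; Rangi: £600,000; Ione: £150,000; Idris: £150,000; Quilla: £150,000; Joris: £150,000; Gustav: £300,000; Zainab: £300,000; Isolde: £600,000; Orsolya: £600,000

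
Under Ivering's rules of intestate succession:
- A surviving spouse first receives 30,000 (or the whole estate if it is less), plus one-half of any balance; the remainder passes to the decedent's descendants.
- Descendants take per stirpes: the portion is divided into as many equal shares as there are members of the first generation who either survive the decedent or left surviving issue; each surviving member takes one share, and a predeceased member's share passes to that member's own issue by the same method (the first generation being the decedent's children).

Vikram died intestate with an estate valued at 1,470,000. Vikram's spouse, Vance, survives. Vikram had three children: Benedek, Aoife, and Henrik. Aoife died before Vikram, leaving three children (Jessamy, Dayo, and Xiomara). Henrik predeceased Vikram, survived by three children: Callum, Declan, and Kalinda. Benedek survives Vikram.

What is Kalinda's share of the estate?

Kalinda receives 80,000.

Vance first takes 30,000, leaving a balance of 1,440,000. Vance then takes one-half of the balance (720,000), for a total of 750,000. The remaining 720,000 passes to the descendants.
The descendants' portion (720,000) is divided into 3 shares of 240,000: Benedek takes 240,000; Aoife's 240,000 share passes to Aoife's issue; Henrik's 240,000 share passes to Henrik's issue.
Aoife's share (240,000) is divided into 3 shares of 80,000: Jessamy, Dayo, and Xiomara each take 80,000.
Henrik's share (240,000) is divided into 3 shares of 80,000: Callum, Declan, and Kalinda each take 80,000.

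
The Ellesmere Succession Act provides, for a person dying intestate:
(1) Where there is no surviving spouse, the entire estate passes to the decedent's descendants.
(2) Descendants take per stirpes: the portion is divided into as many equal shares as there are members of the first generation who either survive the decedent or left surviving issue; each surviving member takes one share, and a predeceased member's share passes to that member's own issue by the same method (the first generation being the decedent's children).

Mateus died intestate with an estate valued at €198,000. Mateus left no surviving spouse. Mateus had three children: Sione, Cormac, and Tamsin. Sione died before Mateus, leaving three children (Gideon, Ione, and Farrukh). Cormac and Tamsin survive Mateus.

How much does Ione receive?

The entire €198,000 passes to the descendants.
That amount (€198,000) is divided into 3 shares of €66,000: Cormac and Tamsin each take €66,000; Sione's €66,000 share passes to Sione's issue.
Sione's share (€66,000) is divided into 3 shares of €22,000: Gideon, Ione, and Farrukh each take €22,000.

Ione receives €22,000.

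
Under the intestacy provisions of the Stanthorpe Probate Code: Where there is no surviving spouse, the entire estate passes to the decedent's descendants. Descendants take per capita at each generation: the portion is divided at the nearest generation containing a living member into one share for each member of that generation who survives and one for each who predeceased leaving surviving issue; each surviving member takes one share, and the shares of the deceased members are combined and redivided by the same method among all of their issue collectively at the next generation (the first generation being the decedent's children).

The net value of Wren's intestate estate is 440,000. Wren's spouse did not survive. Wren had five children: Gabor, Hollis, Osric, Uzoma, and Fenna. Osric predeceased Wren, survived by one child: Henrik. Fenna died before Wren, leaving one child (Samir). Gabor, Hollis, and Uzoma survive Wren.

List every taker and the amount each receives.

Gabor: 88,000; Hollis: 88,000; Henrik: 88,000; Uzoma: 88,000; Samir: 88,000

The entire 440,000 passes to the descendants.
That amount (440,000) is divided at the children's generation into 5 shares of 88,000. Gabor, Hollis, and Uzoma each take 88,000. The 2 shares of the deceased (Osric and Fenna) are combined into a pool of 176,000.
That pool (176,000) is divided at the grandchildren's generation equally among Henrik and Samir: 88,000 each.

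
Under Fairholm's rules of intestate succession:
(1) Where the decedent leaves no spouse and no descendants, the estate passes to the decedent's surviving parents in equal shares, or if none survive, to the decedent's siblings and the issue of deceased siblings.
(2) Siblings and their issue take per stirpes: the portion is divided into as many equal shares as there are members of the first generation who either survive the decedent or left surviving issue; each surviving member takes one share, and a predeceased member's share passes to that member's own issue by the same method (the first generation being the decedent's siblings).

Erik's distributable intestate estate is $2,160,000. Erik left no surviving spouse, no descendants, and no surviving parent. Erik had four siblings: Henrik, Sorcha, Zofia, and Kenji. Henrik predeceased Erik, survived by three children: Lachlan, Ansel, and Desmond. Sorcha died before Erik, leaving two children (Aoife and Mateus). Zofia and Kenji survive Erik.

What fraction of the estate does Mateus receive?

Mateus receives 1/8 of the estate.

The entire $2,160,000 passes to the siblings and their issue.
That amount ($2,160,000) is divided into 4 shares of $540,000: Zofia and Kenji each take $540,000; Henrik's $540,000 share passes to Henrik's issue; Sorcha's $540,000 share passes to Sorcha's issue.
Henrik's share ($540,000) is divided into 3 shares of $180,000: Lachlan, Ansel, and Desmond each take $180,000.
Sorcha's share ($540,000) is divided into 2 shares of $270,000: Aoife and Mateus each take $270,000.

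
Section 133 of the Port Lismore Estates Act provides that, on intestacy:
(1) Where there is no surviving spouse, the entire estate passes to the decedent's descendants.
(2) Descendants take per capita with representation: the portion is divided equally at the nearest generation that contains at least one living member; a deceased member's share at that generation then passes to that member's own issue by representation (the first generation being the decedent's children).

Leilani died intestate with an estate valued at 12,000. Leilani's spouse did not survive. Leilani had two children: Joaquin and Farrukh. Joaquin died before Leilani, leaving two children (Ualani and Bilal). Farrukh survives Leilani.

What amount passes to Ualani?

The entire 12,000 passes to the descendants.
That amount (12,000) is divided into 2 shares of 6,000: Farrukh takes 6,000; Joaquin's 6,000 share passes to Joaquin's issue.
Joaquin's share (6,000) is divided into 2 shares of 3,000: Ualani and Bilal each take 3,000.

Ualani receives 3,000.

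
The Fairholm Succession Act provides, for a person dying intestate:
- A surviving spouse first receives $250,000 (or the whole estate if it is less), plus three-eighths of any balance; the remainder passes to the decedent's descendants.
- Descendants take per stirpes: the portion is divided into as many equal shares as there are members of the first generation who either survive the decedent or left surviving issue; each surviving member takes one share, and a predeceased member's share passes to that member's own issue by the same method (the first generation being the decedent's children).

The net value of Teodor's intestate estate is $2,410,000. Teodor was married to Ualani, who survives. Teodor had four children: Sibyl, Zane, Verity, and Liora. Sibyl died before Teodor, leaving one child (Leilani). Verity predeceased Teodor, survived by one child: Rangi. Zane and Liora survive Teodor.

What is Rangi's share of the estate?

Ualani first takes $250,000, leaving a balance of $2,160,000. Ualani then takes three-eighths of the balance ($810,000), for a total of $1,060,000. The remaining $1,350,000 passes to the descendants.
The descendants' portion ($1,350,000) is divided into 4 shares of $337,500: Zane and Liora each take $337,500; Sibyl's $337,500 share passes to Sibyl's issue; Verity's $337,500 share passes to Verity's issue.
Sibyl's share ($337,500) passes entirely to Leilani.
Verity's share ($337,500) passes entirely to Rangi.

Rangi receives $337,500.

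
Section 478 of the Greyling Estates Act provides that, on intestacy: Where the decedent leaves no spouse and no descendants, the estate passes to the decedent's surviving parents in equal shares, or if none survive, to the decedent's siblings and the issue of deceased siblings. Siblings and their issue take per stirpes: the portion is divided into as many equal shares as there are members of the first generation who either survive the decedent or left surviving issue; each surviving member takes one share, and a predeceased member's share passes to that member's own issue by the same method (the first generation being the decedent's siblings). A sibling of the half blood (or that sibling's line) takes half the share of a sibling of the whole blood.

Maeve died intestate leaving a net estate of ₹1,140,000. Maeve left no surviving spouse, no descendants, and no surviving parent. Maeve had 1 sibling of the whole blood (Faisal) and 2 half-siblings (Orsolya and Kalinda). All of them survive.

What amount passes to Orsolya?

The entire ₹1,140,000 passes to the siblings and their issue.
Counting each half-blood sibling's line as half a unit, there are 2 units in ₹1,140,000, so one unit is ₹570,000. Whole-blood lines (Faisal) take ₹570,000 each; half-blood lines (Orsolya and Kalinda) take ₹285,000 each.

Orsolya receives ₹285,000.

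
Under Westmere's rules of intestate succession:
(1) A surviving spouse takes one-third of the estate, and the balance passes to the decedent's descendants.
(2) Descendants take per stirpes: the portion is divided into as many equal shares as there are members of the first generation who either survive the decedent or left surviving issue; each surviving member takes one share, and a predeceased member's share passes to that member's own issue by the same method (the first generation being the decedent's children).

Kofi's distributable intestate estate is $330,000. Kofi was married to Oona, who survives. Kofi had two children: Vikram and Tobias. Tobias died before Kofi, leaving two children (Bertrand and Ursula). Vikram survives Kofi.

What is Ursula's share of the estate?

Ursula receives $55,000.

Oona takes one-third of $330,000 = $110,000. The remaining $220,000 passes to the descendants.
The descendants' portion ($220,000) is divided into 2 shares of $110,000: Vikram takes $110,000; Tobias's $110,000 share passes to Tobias's issue.
Tobias's share ($110,000) is divided into 2 shares of $55,000: Bertrand and Ursula each take $55,000.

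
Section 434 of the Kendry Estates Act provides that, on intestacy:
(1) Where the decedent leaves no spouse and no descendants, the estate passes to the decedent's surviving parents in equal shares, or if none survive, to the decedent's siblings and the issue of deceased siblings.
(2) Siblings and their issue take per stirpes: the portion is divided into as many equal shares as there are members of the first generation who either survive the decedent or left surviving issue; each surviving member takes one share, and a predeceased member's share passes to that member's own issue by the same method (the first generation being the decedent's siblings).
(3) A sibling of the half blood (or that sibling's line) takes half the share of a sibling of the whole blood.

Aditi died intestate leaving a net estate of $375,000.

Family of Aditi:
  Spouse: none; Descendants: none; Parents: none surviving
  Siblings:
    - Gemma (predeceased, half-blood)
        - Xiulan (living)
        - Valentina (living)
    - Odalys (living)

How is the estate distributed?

The entire $375,000 passes to the siblings and their issue.
Counting each half-blood sibling's line as half a unit, there are 3/2 units in $375,000, so one unit is $250,000. Whole-blood lines (Odalys) take $250,000 each; half-blood lines (Gemma) take $125,000 each.
Gemma's share ($125,000) is divided into 2 shares of $62,500: Xiulan and Valentina each take $62,500.

Xiulan: $62,500; Valentina: $62,500; Odalys: $250,000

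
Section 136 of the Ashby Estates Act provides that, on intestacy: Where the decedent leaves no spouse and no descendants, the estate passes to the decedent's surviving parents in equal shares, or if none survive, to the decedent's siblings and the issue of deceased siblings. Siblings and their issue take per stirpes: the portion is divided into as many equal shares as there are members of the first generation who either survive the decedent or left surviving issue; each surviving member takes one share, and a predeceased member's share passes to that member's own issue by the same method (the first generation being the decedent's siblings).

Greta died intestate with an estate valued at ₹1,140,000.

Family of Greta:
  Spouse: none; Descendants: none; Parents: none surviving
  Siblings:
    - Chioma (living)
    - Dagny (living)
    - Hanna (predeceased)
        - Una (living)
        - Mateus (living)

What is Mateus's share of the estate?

Mateus receives ₹190,000.

The entire ₹1,140,000 passes to the siblings and their issue.
That amount (₹1,140,000) is divided into 3 shares of ₹380,000: Chioma and Dagny each take ₹380,000; Hanna's ₹380,000 share passes to Hanna's issue.
Hanna's share (₹380,000) is divided into 2 shares of ₹190,000: Una and Mateus each take ₹190,000.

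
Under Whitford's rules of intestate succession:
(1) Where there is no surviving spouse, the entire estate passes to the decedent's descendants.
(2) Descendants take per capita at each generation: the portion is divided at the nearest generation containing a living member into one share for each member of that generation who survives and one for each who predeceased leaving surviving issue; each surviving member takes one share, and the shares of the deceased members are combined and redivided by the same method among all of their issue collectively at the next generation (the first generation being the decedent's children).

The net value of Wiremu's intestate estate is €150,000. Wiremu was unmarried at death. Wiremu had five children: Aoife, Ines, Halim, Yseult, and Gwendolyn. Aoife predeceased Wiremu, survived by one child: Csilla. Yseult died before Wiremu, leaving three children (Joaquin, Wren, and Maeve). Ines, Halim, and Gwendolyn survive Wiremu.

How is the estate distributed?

The entire €150,000 passes to the descendants.
That amount (€150,000) is divided at the children's generation into 5 shares of €30,000. Ines, Halim, and Gwendolyn each take €30,000. The 2 shares of the deceased (Aoife and Yseult) are combined into a pool of €60,000.
That pool (€60,000) is divided at the grandchildren's generation equally among Csilla, Joaquin, Wren, and Maeve: €15,000 each.

Csilla: €15,000; Ines: €30,000; Halim: €30,000; Joaquin: €15,000; Wren: €15,000; Maeve: €15,000; Gwendolyn: €30,000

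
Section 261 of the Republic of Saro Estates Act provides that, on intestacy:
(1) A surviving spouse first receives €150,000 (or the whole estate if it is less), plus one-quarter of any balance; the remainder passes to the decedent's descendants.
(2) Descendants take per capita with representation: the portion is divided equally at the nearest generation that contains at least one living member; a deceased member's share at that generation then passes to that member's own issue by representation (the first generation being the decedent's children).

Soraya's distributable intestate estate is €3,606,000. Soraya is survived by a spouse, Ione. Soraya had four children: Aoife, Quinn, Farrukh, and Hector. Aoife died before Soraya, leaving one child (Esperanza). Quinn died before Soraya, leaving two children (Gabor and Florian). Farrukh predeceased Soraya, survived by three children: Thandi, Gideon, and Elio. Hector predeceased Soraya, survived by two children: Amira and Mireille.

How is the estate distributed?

Ione: €1,014,000; Esperanza: €324,000; Gabor: €324,000; Florian: €324,000; Thandi: €324,000; Gideon: €324,000; Elio: €324,000; Amira: €324,000; Mireille: €324,000

Ione first takes €150,000, leaving a balance of €3,456,000. Ione then takes one-quarter of the balance (€864,000), for a total of €1,014,000. The remaining €2,592,000 passes to the descendants.
No child survives, so the initial division is made at the grandchildren's generation.
The descendants' portion (€2,592,000) is divided into 8 shares of €324,000: Esperanza, Gabor, Florian, Thandi, Gideon, Elio, Amira, and Mireille each take €324,000.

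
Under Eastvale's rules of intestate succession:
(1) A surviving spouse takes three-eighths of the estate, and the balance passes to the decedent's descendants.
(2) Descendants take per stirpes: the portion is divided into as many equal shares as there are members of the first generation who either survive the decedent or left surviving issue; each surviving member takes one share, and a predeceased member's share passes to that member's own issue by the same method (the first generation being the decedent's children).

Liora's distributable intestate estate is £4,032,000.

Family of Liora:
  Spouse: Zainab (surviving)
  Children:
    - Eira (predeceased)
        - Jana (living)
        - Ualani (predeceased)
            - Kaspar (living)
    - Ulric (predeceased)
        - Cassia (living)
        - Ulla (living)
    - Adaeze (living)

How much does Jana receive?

Jana receives £420,000.

Zainab takes three-eighths of £4,032,000 = £1,512,000. The remaining £2,520,000 passes to the descendants.
The descendants' portion (£2,520,000) is divided into 3 shares of £840,000: Adaeze takes £840,000; Eira's £840,000 share passes to Eira's issue; Ulric's £840,000 share passes to Ulric's issue.
Eira's share (£840,000) is divided into 2 shares of £420,000: Jana takes £420,000; Ualani's £420,000 share passes to Ualani's issue.
Ualani's share (£420,000) passes entirely to Kaspar.
Ulric's share (£840,000) is divided into 2 shares of £420,000: Cassia and Ulla each take £420,000.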